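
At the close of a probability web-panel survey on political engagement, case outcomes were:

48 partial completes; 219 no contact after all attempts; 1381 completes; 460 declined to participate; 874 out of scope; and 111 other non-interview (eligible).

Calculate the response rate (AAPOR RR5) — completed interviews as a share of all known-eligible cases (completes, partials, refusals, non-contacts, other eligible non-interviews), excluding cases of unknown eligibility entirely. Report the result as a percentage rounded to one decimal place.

62.2%

Top → 1381
Base → 1381 + 48 + 460 + 219 + 111 = 2219
RR5 = 1381 / 2219 = 0.6224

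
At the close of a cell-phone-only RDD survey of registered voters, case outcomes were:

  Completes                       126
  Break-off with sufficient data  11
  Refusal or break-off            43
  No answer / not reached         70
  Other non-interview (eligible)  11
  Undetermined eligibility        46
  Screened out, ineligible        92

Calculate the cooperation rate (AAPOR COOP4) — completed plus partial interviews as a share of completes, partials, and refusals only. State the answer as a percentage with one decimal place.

Top = 126 + 11 = 137
Denom = 126 + 11 + 43 = 180
COOP4 = 137 / 180 = 0.7611

76.1%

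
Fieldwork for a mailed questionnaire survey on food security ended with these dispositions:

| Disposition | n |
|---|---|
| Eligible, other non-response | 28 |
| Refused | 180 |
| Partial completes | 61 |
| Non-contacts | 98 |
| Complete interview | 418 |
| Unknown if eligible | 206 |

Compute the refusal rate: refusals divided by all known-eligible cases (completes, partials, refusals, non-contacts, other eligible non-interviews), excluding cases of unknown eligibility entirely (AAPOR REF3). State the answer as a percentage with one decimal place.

Top = 180
Denominator = 418 + 61 + 180 + 98 + 28 = 785
REF3 = 180 / 785 = 0.2293

22.9%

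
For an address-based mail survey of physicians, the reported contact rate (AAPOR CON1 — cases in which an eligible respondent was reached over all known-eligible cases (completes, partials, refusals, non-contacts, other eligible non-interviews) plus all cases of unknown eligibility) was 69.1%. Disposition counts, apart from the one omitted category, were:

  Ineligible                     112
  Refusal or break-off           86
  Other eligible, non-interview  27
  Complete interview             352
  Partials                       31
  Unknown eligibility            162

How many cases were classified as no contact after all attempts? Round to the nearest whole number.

60

Num → 352 + 31 + 86 + 27 = 496
CON1 = 496 / D = 0.691
D = 496 / 0.691 = 717.8
Remaining denominator categories sum to 658
no contact after all attempts = 717.8 − 658 ≈ 60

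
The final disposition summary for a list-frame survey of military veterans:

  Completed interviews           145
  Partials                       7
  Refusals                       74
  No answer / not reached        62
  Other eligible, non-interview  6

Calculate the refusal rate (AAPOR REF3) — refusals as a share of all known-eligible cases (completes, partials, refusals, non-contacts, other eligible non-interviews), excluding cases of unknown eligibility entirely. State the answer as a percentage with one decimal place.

25.2%

Top = 74
Denominator = 145 + 7 + 74 + 62 + 6 = 294
REF3 = 74 / 294 = 0.2517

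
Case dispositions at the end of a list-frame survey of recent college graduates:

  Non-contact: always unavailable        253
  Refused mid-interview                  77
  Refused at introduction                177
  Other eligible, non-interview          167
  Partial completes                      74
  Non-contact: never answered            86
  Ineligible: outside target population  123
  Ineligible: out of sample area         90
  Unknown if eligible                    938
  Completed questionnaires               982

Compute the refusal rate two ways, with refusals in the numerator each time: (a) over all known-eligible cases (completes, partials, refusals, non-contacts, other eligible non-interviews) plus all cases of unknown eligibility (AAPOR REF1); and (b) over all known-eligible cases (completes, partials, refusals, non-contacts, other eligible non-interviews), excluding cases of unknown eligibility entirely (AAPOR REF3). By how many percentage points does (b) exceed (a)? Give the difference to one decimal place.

4.8

Refusal or break-off = 177 + 77 = 254
Non-contacts = 86 + 253 = 339
Not eligible = 123 + 90 = 213
Top → 254
Denom → 982 + 74 + 254 + 339 + 167 + 938 = 2754
REF1 = 254 / 2754 = 0.0922
Denom → 982 + 74 + 254 + 339 + 167 = 1816
REF3 = 254 / 1816 = 0.1399
Difference = 13.99 − 9.22 = 4.77 percentage points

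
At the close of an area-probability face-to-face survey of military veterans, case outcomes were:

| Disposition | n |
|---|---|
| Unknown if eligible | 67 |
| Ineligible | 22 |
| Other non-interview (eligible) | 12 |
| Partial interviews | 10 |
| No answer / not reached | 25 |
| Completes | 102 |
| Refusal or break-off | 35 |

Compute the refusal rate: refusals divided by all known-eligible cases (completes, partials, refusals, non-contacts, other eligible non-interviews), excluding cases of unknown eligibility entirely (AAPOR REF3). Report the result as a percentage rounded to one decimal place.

19.0%

Top: 35
Denom: 102 + 10 + 35 + 25 + 12 = 184
REF3 = 35 / 184 = 0.1902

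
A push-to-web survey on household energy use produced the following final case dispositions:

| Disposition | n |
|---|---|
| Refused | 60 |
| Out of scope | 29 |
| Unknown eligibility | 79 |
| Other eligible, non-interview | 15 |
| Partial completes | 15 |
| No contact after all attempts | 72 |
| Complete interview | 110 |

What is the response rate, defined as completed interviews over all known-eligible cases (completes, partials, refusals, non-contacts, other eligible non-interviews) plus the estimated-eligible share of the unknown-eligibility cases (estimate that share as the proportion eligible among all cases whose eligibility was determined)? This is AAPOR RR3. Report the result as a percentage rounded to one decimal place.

Top = 110
Known eligible = 110 + 15 + 60 + 72 + 15 = 272
e = 272 / (272 + 29) = 272 / 301 = 0.9037
Eligible share of unknowns = 0.9037 × 79 = 71.39
Denom = 272 + 71.39 = 343.39
RR3 = 110 / 343.39 = 0.3203

32.0%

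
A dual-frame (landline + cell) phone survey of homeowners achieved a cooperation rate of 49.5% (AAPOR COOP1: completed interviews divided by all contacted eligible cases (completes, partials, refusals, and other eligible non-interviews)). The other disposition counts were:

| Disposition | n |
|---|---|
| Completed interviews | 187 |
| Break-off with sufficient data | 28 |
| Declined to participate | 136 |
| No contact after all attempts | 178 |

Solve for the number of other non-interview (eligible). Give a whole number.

27

COOP1 = 187 / D = 0.495
D = 187 / 0.495 = 377.8
Remaining denominator categories sum to 351
other non-interview (eligible) = 377.8 − 351 ≈ 27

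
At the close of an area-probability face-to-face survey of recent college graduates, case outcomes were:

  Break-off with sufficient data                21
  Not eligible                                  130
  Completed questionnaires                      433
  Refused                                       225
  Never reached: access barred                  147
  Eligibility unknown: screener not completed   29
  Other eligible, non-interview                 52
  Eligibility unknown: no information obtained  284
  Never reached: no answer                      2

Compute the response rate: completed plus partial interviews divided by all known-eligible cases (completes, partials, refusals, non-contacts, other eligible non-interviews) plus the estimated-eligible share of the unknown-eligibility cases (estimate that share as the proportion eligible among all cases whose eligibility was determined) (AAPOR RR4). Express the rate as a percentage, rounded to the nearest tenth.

Never reached = 2 + 147 = 149
Eligibility not determined = 29 + 284 = 313
Numerator: 433 + 21 = 454
Determined eligible: 433 + 21 + 225 + 149 + 52 = 880
e = 880 / (880 + 130) = 880 / 1010 = 0.8713
e × U: 0.8713 × 313 = 272.72
Denom: 880 + 272.72 = 1152.72
RR4 = 454 / 1152.72 = 0.3939

39.4%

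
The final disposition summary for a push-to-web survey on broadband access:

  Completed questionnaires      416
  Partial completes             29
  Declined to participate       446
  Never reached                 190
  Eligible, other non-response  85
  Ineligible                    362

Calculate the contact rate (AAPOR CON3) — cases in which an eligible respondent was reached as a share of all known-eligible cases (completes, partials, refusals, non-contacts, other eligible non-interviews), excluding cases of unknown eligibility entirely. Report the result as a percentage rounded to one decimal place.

Num → 416 + 29 + 446 + 85 = 976
Base → 416 + 29 + 446 + 190 + 85 = 1166
CON3 = 976 / 1166 = 0.8370

83.7%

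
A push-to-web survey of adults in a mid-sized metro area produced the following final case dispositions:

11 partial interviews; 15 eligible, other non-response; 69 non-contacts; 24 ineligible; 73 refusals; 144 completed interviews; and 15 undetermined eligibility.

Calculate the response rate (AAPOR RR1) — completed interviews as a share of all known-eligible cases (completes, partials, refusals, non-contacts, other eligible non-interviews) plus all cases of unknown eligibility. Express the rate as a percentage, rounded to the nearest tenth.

44.0%

Numerator = 144
Denominator = 144 + 11 + 73 + 69 + 15 + 15 = 327
RR1 = 144 / 327 = 0.4404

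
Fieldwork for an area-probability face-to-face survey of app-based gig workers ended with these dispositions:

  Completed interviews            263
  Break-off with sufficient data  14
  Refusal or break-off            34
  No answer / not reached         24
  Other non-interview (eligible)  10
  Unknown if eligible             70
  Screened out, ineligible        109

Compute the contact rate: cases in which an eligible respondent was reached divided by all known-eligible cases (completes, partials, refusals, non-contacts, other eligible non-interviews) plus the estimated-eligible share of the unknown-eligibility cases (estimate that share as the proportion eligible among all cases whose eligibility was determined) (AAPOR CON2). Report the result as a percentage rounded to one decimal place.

Top = 263 + 14 + 34 + 10 = 321
Determined eligible = 263 + 14 + 34 + 24 + 10 = 345
e = 345 / (345 + 109) = 345 / 454 = 0.7599
e × U = 0.7599 × 70 = 53.19
Base = 345 + 53.19 = 398.19
CON2 = 321 / 398.19 = 0.8061

80.6%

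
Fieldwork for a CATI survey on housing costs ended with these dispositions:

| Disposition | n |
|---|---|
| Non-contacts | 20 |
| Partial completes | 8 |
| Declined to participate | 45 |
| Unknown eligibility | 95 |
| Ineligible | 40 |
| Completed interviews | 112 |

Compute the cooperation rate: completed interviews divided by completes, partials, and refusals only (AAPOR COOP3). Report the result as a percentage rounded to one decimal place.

67.9%

Num: 112
Denom: 112 + 8 + 45 = 165
COOP3 = 112 / 165 = 0.6788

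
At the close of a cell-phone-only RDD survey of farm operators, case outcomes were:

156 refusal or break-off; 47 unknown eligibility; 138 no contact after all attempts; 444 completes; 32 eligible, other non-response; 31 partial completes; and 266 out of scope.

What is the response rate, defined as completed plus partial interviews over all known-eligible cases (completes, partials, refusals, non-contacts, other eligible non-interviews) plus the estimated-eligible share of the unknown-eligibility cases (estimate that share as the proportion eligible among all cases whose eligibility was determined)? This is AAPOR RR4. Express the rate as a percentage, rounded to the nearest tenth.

56.8%

Numerator: 444 + 31 = 475
Known eligible: 444 + 31 + 156 + 138 + 32 = 801
e = 801 / (801 + 266) = 801 / 1067 = 0.7507
Eligible share of unknowns: 0.7507 × 47 = 35.28
Denom: 801 + 35.28 = 836.28
RR4 = 475 / 836.28 = 0.5680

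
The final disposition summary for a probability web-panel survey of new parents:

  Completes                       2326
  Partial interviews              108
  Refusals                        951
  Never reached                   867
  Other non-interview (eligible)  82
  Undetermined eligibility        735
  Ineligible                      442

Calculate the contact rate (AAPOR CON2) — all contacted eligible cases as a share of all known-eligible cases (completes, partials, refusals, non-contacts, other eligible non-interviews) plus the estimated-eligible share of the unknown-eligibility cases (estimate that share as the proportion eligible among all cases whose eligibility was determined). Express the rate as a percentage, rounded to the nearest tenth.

69.3%

Numerator → 2326 + 108 + 951 + 82 = 3467
Known eligible → 2326 + 108 + 951 + 867 + 82 = 4334
e = 4334 / (4334 + 442) = 4334 / 4776 = 0.9075
e × U → 0.9075 × 735 = 667.01
Base → 4334 + 667.01 = 5001.01
CON2 = 3467 / 5001.01 = 0.6933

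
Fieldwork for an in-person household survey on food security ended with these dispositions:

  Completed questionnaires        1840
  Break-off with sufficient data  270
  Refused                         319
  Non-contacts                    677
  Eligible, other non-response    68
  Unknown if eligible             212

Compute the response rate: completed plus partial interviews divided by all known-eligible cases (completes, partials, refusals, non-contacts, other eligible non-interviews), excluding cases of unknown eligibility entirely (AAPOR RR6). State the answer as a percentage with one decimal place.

66.5%

Num: 1840 + 270 = 2110
Base: 1840 + 270 + 319 + 677 + 68 = 3174
RR6 = 2110 / 3174 = 0.6648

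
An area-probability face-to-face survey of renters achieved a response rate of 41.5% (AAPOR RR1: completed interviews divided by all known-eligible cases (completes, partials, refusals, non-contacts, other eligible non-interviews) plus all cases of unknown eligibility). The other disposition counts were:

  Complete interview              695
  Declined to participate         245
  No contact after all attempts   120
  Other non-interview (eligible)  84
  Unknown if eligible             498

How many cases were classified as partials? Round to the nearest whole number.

33

RR1 = 695 / D = 0.415
D = 695 / 0.415 = 1674.7
Rest of base = 1642
partials = 1674.7 − 1642 ≈ 33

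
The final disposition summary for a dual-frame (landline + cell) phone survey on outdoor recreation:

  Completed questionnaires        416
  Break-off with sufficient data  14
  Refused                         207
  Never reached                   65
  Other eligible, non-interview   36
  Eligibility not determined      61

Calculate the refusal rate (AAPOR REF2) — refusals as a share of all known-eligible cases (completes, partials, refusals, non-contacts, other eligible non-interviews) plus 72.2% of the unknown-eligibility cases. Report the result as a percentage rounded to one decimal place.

26.5%

Top = 207
Known eligible = 416 + 14 + 207 + 65 + 36 = 738
Estimated eligible among unknowns = 0.7220 × 61 = 44.04
Denom = 738 + 44.04 = 782.04
REF2 = 207 / 782.04 = 0.2647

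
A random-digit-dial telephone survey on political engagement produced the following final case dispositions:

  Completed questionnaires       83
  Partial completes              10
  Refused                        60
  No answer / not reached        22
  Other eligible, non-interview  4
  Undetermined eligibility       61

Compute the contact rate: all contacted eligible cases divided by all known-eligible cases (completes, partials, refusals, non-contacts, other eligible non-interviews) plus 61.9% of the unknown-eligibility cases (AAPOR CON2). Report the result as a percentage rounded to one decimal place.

Num = 83 + 10 + 60 + 4 = 157
Determined eligible = 83 + 10 + 60 + 22 + 4 = 179
Eligible share of unknowns = 0.6190 × 61 = 37.76
Denom = 179 + 37.76 = 216.76
CON2 = 157 / 216.76 = 0.7243

72.4%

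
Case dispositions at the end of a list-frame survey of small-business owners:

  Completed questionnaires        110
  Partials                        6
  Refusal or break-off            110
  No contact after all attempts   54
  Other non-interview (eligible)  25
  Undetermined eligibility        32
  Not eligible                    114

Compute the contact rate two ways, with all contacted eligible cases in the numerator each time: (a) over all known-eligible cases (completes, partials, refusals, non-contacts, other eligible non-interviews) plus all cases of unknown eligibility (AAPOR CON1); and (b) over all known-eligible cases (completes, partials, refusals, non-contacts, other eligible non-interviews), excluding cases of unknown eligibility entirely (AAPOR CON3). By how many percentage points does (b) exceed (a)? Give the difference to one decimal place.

Numerator → 110 + 6 + 110 + 25 = 251
Denominator → 110 + 6 + 110 + 54 + 25 + 32 = 337
CON1 = 251 / 337 = 0.7448
Denominator → 110 + 6 + 110 + 54 + 25 = 305
CON3 = 251 / 305 = 0.8230
Difference = 82.30 − 74.48 = 7.82 percentage points

7.8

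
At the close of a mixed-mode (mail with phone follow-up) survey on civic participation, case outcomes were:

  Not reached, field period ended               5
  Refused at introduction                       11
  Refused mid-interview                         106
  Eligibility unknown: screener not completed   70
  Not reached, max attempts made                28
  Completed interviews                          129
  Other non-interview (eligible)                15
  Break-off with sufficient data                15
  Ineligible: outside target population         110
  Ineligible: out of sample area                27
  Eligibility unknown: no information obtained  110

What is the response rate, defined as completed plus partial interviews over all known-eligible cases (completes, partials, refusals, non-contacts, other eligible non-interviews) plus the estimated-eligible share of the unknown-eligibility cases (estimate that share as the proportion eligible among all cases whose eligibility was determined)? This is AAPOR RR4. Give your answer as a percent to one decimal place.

Refused = 11 + 106 = 117
No contact after all attempts = 5 + 28 = 33
Unknown eligibility = 70 + 110 = 180
Not eligible = 110 + 27 = 137
Num → 129 + 15 = 144
Known eligible → 129 + 15 + 117 + 33 + 15 = 309
e = 309 / (309 + 137) = 309 / 446 = 0.6928
Estimated eligible among unknowns → 0.6928 × 180 = 124.70
Denominator → 309 + 124.70 = 433.70
RR4 = 144 / 433.70 = 0.3320

33.2%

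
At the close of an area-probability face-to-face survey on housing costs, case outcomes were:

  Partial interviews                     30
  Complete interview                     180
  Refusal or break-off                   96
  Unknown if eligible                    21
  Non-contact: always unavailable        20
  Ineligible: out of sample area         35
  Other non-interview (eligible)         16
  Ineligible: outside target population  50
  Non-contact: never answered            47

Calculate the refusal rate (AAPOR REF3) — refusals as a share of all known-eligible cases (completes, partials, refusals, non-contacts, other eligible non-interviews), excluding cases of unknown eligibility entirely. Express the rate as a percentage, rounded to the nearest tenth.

24.7%

No contact after all attempts = 47 + 20 = 67
Ineligible = 50 + 35 = 85
Numerator: 96
Denom: 180 + 30 + 96 + 67 + 16 = 389
REF3 = 96 / 389 = 0.2468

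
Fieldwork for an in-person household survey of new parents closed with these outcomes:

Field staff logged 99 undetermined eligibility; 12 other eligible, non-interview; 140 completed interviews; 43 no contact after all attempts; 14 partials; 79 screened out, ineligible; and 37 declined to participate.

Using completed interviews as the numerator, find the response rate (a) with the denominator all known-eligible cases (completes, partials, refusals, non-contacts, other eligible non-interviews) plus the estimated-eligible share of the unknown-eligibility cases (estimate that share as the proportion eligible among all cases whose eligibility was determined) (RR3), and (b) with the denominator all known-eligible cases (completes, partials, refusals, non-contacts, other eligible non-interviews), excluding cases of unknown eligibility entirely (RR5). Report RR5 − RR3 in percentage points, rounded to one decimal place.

Top: 140
Determined eligible: 140 + 14 + 37 + 43 + 12 = 246
e = 246 / (246 + 79) = 246 / 325 = 0.7569
Estimated eligible among unknowns: 0.7569 × 99 = 74.93
Base: 246 + 74.93 = 320.93
RR3 = 140 / 320.93 = 0.4362
Base: 140 + 14 + 37 + 43 + 12 = 246
RR5 = 140 / 246 = 0.5691
Difference = 56.91 − 43.62 = 13.29 percentage points

13.3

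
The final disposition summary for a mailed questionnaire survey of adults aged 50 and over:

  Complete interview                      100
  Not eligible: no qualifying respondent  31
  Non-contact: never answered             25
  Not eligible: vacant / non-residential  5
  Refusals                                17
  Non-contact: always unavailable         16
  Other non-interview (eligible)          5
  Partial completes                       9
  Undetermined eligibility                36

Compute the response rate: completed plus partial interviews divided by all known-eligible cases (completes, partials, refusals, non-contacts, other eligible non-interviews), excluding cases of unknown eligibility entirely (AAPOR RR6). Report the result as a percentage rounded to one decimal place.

63.4%

Never reached = 25 + 16 = 41
Not eligible = 31 + 5 = 36
Num → 100 + 9 = 109
Denominator → 100 + 9 + 17 + 41 + 5 = 172
RR6 = 109 / 172 = 0.6337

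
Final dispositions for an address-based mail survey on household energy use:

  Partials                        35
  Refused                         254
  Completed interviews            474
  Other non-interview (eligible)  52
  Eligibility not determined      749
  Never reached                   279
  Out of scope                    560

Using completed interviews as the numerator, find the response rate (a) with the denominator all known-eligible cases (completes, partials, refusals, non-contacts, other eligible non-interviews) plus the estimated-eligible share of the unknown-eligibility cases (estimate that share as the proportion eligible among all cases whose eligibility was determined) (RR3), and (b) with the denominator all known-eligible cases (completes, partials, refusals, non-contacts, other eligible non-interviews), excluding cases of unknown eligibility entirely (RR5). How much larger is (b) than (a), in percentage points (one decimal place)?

13.5

Top = 474
Eligible (known) = 474 + 35 + 254 + 279 + 52 = 1094
e = 1094 / (1094 + 560) = 1094 / 1654 = 0.6614
e × U = 0.6614 × 749 = 495.39
Base = 1094 + 495.39 = 1589.39
RR3 = 474 / 1589.39 = 0.2982
Base = 474 + 35 + 254 + 279 + 52 = 1094
RR5 = 474 / 1094 = 0.4333
Difference = 43.33 − 29.82 = 13.51 percentage points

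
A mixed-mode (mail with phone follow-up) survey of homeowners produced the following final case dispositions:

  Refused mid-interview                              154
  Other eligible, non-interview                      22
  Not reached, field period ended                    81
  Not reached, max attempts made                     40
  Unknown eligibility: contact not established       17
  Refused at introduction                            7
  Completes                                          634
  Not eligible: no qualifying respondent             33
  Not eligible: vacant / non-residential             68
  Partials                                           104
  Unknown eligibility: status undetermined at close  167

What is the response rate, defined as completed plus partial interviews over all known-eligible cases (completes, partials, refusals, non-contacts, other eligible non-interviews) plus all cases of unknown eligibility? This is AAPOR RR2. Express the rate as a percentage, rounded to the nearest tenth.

Refusals = 7 + 154 = 161
No answer / not reached = 81 + 40 = 121
Unknown if eligible = 17 + 167 = 184
Out of scope = 33 + 68 = 101
Num: 634 + 104 = 738
Denom: 634 + 104 + 161 + 121 + 22 + 184 = 1226
RR2 = 738 / 1226 = 0.6020

60.2%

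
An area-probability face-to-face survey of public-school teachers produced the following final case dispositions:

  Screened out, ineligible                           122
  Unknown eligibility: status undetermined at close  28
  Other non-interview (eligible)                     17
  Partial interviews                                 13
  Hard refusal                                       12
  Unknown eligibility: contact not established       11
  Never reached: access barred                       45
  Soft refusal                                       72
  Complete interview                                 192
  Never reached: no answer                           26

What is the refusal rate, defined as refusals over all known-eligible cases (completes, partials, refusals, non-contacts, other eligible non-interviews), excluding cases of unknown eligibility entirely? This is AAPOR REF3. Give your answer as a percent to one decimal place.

22.3%

Refused = 12 + 72 = 84
Non-contacts = 26 + 45 = 71
Eligibility not determined = 11 + 28 = 39
Num → 84
Denom → 192 + 13 + 84 + 71 + 17 = 377
REF3 = 84 / 377 = 0.2228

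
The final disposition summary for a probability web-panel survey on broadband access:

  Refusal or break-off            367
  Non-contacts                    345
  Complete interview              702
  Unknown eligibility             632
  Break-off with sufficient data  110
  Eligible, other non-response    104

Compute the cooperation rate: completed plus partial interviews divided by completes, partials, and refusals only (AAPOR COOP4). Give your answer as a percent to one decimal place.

Numerator → 702 + 110 = 812
Denominator → 702 + 110 + 367 = 1179
COOP4 = 812 / 1179 = 0.6887

68.9%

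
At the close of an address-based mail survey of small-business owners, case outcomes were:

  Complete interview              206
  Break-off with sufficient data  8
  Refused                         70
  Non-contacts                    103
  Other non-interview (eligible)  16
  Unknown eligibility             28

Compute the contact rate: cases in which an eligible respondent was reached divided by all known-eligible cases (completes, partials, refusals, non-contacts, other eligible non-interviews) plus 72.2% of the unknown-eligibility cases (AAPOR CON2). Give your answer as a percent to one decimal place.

70.9%

Num = 206 + 8 + 70 + 16 = 300
Determined eligible = 206 + 8 + 70 + 103 + 16 = 403
Estimated eligible among unknowns = 0.7220 × 28 = 20.22
Denom = 403 + 20.22 = 423.22
CON2 = 300 / 423.22 = 0.7089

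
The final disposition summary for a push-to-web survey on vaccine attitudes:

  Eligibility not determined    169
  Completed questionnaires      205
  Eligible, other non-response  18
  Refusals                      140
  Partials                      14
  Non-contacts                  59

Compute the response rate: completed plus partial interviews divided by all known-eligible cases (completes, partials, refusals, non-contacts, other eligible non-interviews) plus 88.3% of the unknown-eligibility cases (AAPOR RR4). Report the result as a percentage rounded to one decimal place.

Top = 205 + 14 = 219
Known eligible = 205 + 14 + 140 + 59 + 18 = 436
e × U = 0.8830 × 169 = 149.23
Denom = 436 + 149.23 = 585.23
RR4 = 219 / 585.23 = 0.3742

37.4%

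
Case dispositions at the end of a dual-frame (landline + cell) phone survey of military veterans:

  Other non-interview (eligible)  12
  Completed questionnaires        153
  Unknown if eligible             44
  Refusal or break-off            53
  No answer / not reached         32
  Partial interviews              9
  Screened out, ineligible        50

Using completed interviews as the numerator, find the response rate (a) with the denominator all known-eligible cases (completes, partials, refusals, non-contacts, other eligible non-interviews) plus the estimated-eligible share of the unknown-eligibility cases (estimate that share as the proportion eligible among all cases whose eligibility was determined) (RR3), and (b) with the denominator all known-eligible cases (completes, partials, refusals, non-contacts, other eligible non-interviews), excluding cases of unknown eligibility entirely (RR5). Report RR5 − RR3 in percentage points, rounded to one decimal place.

7.4

Numerator → 153
Known eligible → 153 + 9 + 53 + 32 + 12 = 259
e = 259 / (259 + 50) = 259 / 309 = 0.8382
e × U → 0.8382 × 44 = 36.88
Denominator → 259 + 36.88 = 295.88
RR3 = 153 / 295.88 = 0.5171
Denominator → 153 + 9 + 53 + 32 + 12 = 259
RR5 = 153 / 259 = 0.5907
Difference = 59.07 − 51.71 = 7.36 percentage points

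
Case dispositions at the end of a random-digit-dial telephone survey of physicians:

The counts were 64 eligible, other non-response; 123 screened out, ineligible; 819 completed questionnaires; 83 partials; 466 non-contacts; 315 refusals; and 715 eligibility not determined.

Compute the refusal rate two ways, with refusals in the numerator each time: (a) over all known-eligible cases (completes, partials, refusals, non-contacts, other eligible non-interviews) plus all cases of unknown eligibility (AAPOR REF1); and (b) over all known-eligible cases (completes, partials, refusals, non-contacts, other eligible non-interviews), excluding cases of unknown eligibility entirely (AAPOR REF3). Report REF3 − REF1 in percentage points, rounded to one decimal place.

Num = 315
Denominator = 819 + 83 + 315 + 466 + 64 + 715 = 2462
REF1 = 315 / 2462 = 0.1279
Denominator = 819 + 83 + 315 + 466 + 64 = 1747
REF3 = 315 / 1747 = 0.1803
Difference = 18.03 − 12.79 = 5.24 percentage points

5.2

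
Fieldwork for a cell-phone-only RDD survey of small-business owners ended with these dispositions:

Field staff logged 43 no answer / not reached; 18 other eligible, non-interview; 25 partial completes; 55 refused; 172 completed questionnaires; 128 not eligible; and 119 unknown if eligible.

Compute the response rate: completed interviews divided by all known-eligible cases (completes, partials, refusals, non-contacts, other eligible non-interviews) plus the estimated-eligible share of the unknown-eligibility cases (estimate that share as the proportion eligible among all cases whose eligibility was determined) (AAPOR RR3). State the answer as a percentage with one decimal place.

43.3%

Num: 172
Known eligible: 172 + 25 + 55 + 43 + 18 = 313
e = 313 / (313 + 128) = 313 / 441 = 0.7098
e × U: 0.7098 × 119 = 84.47
Denom: 313 + 84.47 = 397.47
RR3 = 172 / 397.47 = 0.4327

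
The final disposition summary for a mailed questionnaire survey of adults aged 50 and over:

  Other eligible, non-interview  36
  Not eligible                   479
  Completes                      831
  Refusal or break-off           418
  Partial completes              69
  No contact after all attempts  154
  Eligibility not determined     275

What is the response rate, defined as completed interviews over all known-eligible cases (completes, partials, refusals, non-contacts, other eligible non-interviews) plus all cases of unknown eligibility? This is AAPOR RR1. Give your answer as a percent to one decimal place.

Num: 831
Denominator: 831 + 69 + 418 + 154 + 36 + 275 = 1783
RR1 = 831 / 1783 = 0.4661

46.6%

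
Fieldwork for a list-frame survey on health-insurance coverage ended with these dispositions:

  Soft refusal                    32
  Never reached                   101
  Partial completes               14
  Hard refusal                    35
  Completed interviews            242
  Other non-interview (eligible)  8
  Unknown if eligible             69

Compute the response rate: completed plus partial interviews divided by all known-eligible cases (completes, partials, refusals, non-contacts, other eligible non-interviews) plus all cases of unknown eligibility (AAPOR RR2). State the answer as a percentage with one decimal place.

Refusals = 35 + 32 = 67
Numerator: 242 + 14 = 256
Denom: 242 + 14 + 67 + 101 + 8 + 69 = 501
RR2 = 256 / 501 = 0.5110

51.1%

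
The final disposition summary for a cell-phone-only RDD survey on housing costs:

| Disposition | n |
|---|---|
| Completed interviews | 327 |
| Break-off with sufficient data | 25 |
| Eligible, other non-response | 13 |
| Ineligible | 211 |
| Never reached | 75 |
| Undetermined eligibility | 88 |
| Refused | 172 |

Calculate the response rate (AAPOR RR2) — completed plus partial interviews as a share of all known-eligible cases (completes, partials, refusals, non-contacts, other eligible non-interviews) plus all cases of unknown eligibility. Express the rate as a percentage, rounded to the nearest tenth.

Top → 327 + 25 = 352
Denominator → 327 + 25 + 172 + 75 + 13 + 88 = 700
RR2 = 352 / 700 = 0.5029

50.3%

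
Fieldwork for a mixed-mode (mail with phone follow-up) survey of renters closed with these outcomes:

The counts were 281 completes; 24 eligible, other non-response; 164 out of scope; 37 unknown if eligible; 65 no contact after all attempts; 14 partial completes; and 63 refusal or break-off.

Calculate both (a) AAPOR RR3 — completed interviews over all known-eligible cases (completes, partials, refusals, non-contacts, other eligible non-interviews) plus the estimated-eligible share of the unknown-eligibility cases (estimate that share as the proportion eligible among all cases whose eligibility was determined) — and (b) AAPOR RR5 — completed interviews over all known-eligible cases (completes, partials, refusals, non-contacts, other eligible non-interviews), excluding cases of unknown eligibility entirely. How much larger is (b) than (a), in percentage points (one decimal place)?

Numerator → 281
Determined eligible → 281 + 14 + 63 + 65 + 24 = 447
e = 447 / (447 + 164) = 447 / 611 = 0.7316
e × U → 0.7316 × 37 = 27.07
Denom → 447 + 27.07 = 474.07
RR3 = 281 / 474.07 = 0.5927
Denom → 281 + 14 + 63 + 65 + 24 = 447
RR5 = 281 / 447 = 0.6286
Difference = 62.86 − 59.27 = 3.59 percentage points

3.6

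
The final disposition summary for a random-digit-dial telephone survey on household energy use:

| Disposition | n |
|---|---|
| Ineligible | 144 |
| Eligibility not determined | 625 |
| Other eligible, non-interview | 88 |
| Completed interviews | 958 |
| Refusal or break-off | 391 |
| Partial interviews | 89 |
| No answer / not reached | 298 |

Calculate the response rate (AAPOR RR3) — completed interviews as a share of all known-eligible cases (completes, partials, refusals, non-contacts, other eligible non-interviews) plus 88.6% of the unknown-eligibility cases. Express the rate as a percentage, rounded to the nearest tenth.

Num = 958
Known eligible = 958 + 89 + 391 + 298 + 88 = 1824
Eligible share of unknowns = 0.8860 × 625 = 553.75
Base = 1824 + 553.75 = 2377.75
RR3 = 958 / 2377.75 = 0.4029

40.3%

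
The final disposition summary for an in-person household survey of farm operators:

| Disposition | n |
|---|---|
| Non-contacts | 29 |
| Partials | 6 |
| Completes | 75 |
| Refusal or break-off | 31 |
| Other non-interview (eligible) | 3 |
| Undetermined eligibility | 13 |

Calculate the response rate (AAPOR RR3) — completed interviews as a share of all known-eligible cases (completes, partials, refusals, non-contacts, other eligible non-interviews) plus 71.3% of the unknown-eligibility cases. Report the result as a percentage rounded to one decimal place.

48.9%

Top = 75
Eligible (known) = 75 + 6 + 31 + 29 + 3 = 144
Eligible share of unknowns = 0.7130 × 13 = 9.27
Denom = 144 + 9.27 = 153.27
RR3 = 75 / 153.27 = 0.4893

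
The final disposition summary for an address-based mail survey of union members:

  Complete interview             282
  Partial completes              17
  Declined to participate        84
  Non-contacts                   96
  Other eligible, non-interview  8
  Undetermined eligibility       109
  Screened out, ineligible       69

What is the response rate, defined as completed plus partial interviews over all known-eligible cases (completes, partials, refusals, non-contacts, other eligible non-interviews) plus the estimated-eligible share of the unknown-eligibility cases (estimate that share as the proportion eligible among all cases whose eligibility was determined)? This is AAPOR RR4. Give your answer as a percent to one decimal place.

51.3%

Top → 282 + 17 = 299
Eligible (known) → 282 + 17 + 84 + 96 + 8 = 487
e = 487 / (487 + 69) = 487 / 556 = 0.8759
e × U → 0.8759 × 109 = 95.47
Denominator → 487 + 95.47 = 582.47
RR4 = 299 / 582.47 = 0.5133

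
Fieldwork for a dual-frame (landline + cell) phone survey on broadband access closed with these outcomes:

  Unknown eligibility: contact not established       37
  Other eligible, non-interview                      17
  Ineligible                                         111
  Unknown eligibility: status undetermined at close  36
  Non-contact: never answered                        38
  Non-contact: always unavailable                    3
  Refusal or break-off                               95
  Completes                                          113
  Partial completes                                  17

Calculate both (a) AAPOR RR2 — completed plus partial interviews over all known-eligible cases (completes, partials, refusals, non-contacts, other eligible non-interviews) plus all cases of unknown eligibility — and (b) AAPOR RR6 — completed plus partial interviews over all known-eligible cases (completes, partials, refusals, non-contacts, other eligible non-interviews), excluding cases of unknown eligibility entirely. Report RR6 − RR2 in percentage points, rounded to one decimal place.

Never reached = 38 + 3 = 41
Unknown if eligible = 37 + 36 = 73
Numerator: 113 + 17 = 130
Denominator: 113 + 17 + 95 + 41 + 17 + 73 = 356
RR2 = 130 / 356 = 0.3652
Denominator: 113 + 17 + 95 + 41 + 17 = 283
RR6 = 130 / 283 = 0.4594
Difference = 45.94 − 36.52 = 9.42 percentage points

9.4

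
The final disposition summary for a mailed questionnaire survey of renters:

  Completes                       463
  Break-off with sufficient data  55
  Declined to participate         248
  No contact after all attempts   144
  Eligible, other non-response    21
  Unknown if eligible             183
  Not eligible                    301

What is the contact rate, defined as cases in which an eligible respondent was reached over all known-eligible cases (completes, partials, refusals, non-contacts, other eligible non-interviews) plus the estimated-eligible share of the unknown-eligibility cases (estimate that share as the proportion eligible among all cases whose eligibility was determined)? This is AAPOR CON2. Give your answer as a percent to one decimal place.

73.6%

Num = 463 + 55 + 248 + 21 = 787
Eligible (known) = 463 + 55 + 248 + 144 + 21 = 931
e = 931 / (931 + 301) = 931 / 1232 = 0.7557
Eligible share of unknowns = 0.7557 × 183 = 138.29
Base = 931 + 138.29 = 1069.29
CON2 = 787 / 1069.29 = 0.7360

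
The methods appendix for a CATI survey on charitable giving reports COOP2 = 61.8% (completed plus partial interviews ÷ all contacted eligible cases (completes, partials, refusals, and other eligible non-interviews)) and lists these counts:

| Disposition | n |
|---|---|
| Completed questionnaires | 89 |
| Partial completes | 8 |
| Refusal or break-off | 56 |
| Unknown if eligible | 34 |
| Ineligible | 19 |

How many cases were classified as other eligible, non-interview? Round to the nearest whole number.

4

Top → 89 + 8 = 97
COOP2 = 97 / D = 0.618
D = 97 / 0.618 = 157.0
Rest of base = 153
other eligible, non-interview = 157.0 − 153 ≈ 4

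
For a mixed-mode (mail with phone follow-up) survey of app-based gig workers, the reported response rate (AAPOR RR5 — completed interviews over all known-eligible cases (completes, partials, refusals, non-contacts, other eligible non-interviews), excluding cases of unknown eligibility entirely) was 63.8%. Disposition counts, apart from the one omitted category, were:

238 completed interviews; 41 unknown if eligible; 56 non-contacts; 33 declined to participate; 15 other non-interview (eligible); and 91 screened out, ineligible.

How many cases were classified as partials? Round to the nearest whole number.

31

RR5 = 238 / D = 0.638
D = 238 / 0.638 = 373.0
Other denominator terms total 342
partials = 373.0 − 342 ≈ 31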